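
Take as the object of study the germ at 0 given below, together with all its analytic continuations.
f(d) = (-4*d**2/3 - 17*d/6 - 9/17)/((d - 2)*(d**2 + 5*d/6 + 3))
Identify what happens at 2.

The point is a pole of order 1.

The denominator factor d - 2 vanishes at 2 and appears to the power 1; the numerator there equals -196/17, nonzero, and no other factor vanishes.
Hence a pole whose order is the multiplicity, 1.


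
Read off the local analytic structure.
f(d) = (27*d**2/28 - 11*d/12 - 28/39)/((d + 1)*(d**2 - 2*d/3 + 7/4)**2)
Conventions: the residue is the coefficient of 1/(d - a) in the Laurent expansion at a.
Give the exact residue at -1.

The residue is 15240/152971.

At the order-1 pole -1 set g(d) = (d - (-1))*f(d) = (27*d**2/28 - 11*d/12 - 28/39)/(d**2 - 2*d/3 + 7/4)**2.
Simple pole: residue = g(a) at a = -1, which is 15240/152971.


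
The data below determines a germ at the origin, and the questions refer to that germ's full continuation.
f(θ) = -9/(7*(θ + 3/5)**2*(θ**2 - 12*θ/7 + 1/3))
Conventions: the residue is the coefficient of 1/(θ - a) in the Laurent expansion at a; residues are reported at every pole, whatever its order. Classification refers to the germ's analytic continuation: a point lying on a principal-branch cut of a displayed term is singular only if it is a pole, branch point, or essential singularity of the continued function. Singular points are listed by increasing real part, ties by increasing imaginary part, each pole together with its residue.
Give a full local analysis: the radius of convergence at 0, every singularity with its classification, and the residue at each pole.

Denominator factor (θ**2 - 12*θ/7 + 1/3): discriminant 236/147, real irrational roots 6/7 + (1/21)*sqrt(177) and 6/7 - (1/21)*sqrt(177); poles of order 1, moduli 6/7 + (1/21)*sqrt(177) and 6/7 - (1/21)*sqrt(177).
Denominator factor (θ + 3/5)^2: pole of order 2 at -3/5, modulus 3/5.
The radius of convergence is the smallest modulus among the singular points: 6/7 - (1/21)*sqrt(177).
At the order-2 pole -3/5 set g(θ) = (θ - (-3/5))^2*f(θ) = -9/(7*(θ**2 - 12*θ/7 + 1/3)).
Order-2 pole: residue = g'(a); g'(-3/5) = -516375/408608, so the residue is -516375/408608.
The factor θ**2 - 12*θ/7 + 1/3 splits as (θ - a)(θ - a') with a = 6/7 - (1/21)*sqrt(177), a' = 6/7 + (1/21)*sqrt(177). At the order-1 pole a set g(θ) = (θ - a)*f(θ) = [-9/(7*(θ + 3/5)**2)] / (θ - a').
Simple pole: residue = g(a) at a = 6/7 - (1/21)*sqrt(177), which is 516375/817216 + (3131325/48215744)*sqrt(177).
The factor θ**2 - 12*θ/7 + 1/3 splits as (θ - a)(θ - a') with a = 6/7 + (1/21)*sqrt(177), a' = 6/7 - (1/21)*sqrt(177). At the order-1 pole a set g(θ) = (θ - a)*f(θ) = [-9/(7*(θ + 3/5)**2)] / (θ - a').
Simple pole: residue = g(a) at a = 6/7 + (1/21)*sqrt(177), which is 516375/817216 - (3131325/48215744)*sqrt(177).
List the singular points by increasing real part (a conjugate pair: the negative imaginary part first).

Radius of convergence at 0: 6/7 - (1/21)*sqrt(177).
At -3/5: a pole of order 2; residue -516375/408608.
At 6/7 - (1/21)*sqrt(177): a pole of order 1; residue 516375/817216 + (3131325/48215744)*sqrt(177).
At 6/7 + (1/21)*sqrt(177): a pole of order 1; residue 516375/817216 - (3131325/48215744)*sqrt(177).


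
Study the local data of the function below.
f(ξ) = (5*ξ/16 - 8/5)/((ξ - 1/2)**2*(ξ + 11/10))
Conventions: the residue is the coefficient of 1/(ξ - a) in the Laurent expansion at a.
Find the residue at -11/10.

The residue is -1555/2048.

At the order-1 pole -11/10 set g(ξ) = (ξ - (-11/10))*f(ξ) = (5*ξ/16 - 8/5)/(ξ - 1/2)**2.
Simple pole: residue = g(a) at a = -11/10, which is -1555/2048.


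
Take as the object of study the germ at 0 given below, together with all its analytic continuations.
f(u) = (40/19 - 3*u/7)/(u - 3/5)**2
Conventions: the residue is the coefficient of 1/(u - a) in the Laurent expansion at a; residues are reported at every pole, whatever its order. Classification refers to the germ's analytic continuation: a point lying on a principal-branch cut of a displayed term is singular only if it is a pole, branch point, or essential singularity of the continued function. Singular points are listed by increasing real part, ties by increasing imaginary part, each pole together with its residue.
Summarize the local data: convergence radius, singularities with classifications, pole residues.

Radius of convergence at 0: 3/5.
At 3/5: a pole of order 2; residue -3/7.

Denominator factor (u - 3/5)^2: pole of order 2 at 3/5, modulus 3/5.
The radius of convergence is the smallest modulus among the singular points: 3/5.
At the order-2 pole 3/5 set g(u) = (u - (3/5))^2*f(u) = 40/19 - 3*u/7.
Order-2 pole: residue = g'(a); g'(3/5) = -3/7, so the residue is -3/7.


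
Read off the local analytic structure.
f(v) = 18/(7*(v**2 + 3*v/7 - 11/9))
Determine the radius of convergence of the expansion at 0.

Denominator factor (v**2 + 3*v/7 - 11/9): discriminant 2237/441, real irrational roots -3/14 + (1/42)*sqrt(2237) and -3/14 - (1/42)*sqrt(2237); poles of order 1, moduli -3/14 + (1/42)*sqrt(2237) and 3/14 + (1/42)*sqrt(2237).
The radius of convergence is the smallest modulus among the singular points: -3/14 + (1/42)*sqrt(2237).

The radius of convergence is -3/14 + (1/42)*sqrt(2237).


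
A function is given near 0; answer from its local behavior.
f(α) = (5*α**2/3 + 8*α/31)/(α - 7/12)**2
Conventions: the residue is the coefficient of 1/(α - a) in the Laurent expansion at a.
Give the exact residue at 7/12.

At the order-2 pole 7/12 set g(α) = (α - (7/12))^2*f(α) = 5*α**2/3 + 8*α/31.
Order-2 pole: residue = g'(a); g'(7/12) = 1229/558, so the residue is 1229/558.

The residue is 1229/558.


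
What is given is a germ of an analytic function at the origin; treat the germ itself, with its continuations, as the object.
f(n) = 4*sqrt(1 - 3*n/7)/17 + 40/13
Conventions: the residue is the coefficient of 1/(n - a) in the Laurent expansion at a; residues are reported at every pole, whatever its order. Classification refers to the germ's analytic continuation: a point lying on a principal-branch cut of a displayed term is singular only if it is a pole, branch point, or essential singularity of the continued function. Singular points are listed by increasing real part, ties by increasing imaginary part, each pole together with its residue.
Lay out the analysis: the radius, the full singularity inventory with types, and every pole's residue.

Radius of convergence at 0: 7/3.
At 7/3: an algebraic (square-root) branch point.

Branch term (4/17)*sqrt(1 - n/(7/3)): its argument vanishes at n = 7/3, a square-root branch point, modulus 7/3.
The radius of convergence is the smallest modulus among the singular points: 7/3.


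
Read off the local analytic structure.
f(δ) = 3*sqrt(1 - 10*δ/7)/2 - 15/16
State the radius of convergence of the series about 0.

The radius of convergence is 7/10.

Branch term (3/2)*sqrt(1 - δ/(7/10)): its argument vanishes at δ = 7/10, a square-root branch point, modulus 7/10.
The radius of convergence is the smallest modulus among the singular points: 7/10.


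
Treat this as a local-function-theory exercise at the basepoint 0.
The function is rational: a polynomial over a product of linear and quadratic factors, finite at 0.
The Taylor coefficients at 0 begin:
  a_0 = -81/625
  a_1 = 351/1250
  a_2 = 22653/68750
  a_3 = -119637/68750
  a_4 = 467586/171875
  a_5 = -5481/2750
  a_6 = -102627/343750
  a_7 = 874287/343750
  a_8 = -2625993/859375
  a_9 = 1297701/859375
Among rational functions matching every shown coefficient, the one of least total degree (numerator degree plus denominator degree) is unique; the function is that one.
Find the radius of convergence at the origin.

No rational of total degree below 8 reproduces all 10 coefficients; solving the [2/6] Pade equations on them gives f(v) = (28*v**2/11 - v/2 - 3/5)/(v**2 + 5*v/3 + 5/3)**3, whose expansion matches every shown term.
Denominator factor (v**2 + 5*v/3 + 5/3)^3: discriminant -35/9, complex-conjugate roots (-5/6) + ((1/6)*sqrt(35))*i and (-5/6) - ((1/6)*sqrt(35))*i; poles of order 3, moduli (1/3)*sqrt(15) and (1/3)*sqrt(15).
The radius of convergence is the smallest modulus among the singular points: (1/3)*sqrt(15).

The radius of convergence is (1/3)*sqrt(15).


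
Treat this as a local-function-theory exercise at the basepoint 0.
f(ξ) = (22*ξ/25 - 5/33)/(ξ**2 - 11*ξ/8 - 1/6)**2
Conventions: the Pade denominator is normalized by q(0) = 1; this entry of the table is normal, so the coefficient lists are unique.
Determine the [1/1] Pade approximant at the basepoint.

Taylor coefficients needed (expand at 0): a_0 = -60/11, a_1 = 3042/25, a_2 = -1872117/1100.
Write the denominator as Q(ξ) = 1 + q1*ξ. Requiring Q*f - P = O(ξ^3) with deg P <= 1 kills the coefficients of ξ^2..ξ^2 in Q*f:
  ξ^2: a_2 + q1*a_1 = 0, i.e. -1872117/1100 + (3042/25)*q1 = 0.
Solving this linear system: q1 = 16001/1144.
The numerator is Q*f truncated at degree 1: P0 = a_0 = -60/11; P1 = a_1 + q1*a_0 = 3569757/78650.

The Pade approximant has numerator coefficients [-60/11, 3569757/78650]; denominator coefficients [1, 16001/1144].


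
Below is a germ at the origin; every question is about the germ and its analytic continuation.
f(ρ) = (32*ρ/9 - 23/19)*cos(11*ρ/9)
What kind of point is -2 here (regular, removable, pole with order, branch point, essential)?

The point is a regular point.

There is no denominator, hence no pole anywhere.
The factor cos(11*ρ/9) is entire.
So the germ continues analytically to -2.


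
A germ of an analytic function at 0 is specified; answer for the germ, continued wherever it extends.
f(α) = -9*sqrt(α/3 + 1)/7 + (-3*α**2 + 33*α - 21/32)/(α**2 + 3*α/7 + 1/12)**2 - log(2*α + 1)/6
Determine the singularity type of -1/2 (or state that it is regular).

The point is a logarithmic branch point.

The term (-1/6)*log(1 - α/(-1/2)) has argument 1 - -1/2/(-1/2) = 0 at -1/2: a logarithmic (infinitely-sheeted) branch point; the remaining terms are analytic or single-valued there.


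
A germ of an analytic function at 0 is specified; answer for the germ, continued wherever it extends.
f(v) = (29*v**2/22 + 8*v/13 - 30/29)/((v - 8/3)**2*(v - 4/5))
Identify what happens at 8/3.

The denominator factor v - 8/3 vanishes at 8/3 and appears to the power 2; the numerator there equals 372494/37323, nonzero, and no other factor vanishes.
Hence a pole whose order is the multiplicity, 2.

The point is a pole of order 2.


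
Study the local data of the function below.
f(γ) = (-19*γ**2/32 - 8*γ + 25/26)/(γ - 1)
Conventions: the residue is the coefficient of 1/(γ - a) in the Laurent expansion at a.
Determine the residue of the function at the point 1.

At the order-1 pole 1 set g(γ) = (γ - (1))*f(γ) = -19*γ**2/32 - 8*γ + 25/26.
Simple pole: residue = g(a) at a = 1, which is -3175/416.

The residue is -3175/416.


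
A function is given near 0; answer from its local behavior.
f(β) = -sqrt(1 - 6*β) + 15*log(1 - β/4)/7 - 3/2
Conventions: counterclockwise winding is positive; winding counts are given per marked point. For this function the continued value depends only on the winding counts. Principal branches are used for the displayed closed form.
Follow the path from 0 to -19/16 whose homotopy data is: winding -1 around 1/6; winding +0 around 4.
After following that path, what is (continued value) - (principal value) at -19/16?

The rational part is single-valued and drops out of the difference; each branch term changes only by its own monodromy.
(-1)*sqrt(1 - β/(1/6)): winding -1 is odd, the square root flips sign, contributing -2*(-1)*sqrt(1 - (-19/16)/(1/6)) = -2*(-1)*sqrt(65/8) = (1/2)*sqrt(130).
(15/7)*log(1 - β/(4)): winding 0 around 4, so this term returns to its principal value, contribution 0.
Summing the contributions at β = -19/16 gives (1/2)*sqrt(130).

Continued minus principal equals (1/2)*sqrt(130).


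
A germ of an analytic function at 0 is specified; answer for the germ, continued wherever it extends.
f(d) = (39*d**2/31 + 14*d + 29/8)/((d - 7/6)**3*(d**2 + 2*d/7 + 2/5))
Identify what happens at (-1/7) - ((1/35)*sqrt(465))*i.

The denominator factor d**2 + 2*d/7 + 2/5 vanishes at (-1/7) - ((1/35)*sqrt(465))*i and appears to the power 1; the numerator there equals (71279/60760) - ((592/1519)*sqrt(465))*i, nonzero, and no other factor vanishes.
Hence a pole whose order is the multiplicity, 1.

The point is a pole of order 1.


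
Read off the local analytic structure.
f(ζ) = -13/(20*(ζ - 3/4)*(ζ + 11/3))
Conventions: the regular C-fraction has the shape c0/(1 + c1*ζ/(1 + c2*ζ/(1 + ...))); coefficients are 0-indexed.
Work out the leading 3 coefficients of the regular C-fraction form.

Taylor coefficients (expand at 0): a_0 = 13/55, a_1 = 91/363, a_2 = 21073/59895.
c0 = a_0 = 13/55. Peel one level at a time: if S = 1 + c*ζ/S' with S'(0) = 1, then c is the ζ-coefficient of S and S' = c*ζ/(S - 1).
S_1 = c0/f = 1 + (-35/33)*ζ + (-4/11)*ζ^2 + ...; c1 = -35/33.
S_2 = c1*ζ/(S_1 - 1) = 1 + (-12/35)*ζ + ...; c2 = -12/35.

The regular C-fraction coefficients are [13/55, -35/33, -12/35].


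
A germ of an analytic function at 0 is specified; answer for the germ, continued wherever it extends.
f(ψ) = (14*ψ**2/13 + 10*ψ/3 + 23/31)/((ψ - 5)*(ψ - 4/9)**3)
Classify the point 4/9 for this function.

The point is a pole of order 3.

The denominator factor ψ - 4/9 vanishes at 4/9 and appears to the power 3; the numerator there equals 79523/32643, nonzero, and no other factor vanishes.
Hence a pole whose order is the multiplicity, 3.


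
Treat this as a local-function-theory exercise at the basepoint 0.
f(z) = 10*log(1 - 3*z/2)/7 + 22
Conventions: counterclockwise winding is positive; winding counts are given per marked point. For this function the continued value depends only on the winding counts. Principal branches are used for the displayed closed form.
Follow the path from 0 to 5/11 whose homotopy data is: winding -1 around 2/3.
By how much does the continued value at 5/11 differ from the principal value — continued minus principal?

The rational part is single-valued and drops out of the difference; each branch term changes only by its own monodromy.
(10/7)*log(1 - z/(2/3)): each positive loop around 2/3 adds 2*pi*i to the log, so winding -1 contributes (10/7)*(-1)*2*pi*i = -(20/7)*pi*i.
Summing the contributions at z = 5/11 gives -(20/7)*pi*i.

Continued minus principal equals -(20/7)*pi*i.


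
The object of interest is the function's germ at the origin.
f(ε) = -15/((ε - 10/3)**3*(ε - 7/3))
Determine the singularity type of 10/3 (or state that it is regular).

The point is a pole of order 3.

The denominator factor ε - 10/3 vanishes at 10/3 and appears to the power 3; the numerator there equals -15, nonzero, and no other factor vanishes.
Hence a pole whose order is the multiplicity, 3.


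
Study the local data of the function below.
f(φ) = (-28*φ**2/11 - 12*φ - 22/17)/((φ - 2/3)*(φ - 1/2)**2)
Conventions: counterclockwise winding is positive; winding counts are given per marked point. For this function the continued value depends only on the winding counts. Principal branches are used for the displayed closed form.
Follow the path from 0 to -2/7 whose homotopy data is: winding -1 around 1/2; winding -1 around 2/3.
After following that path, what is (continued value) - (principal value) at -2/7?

Continued minus principal equals 0.

The function is rational, hence single-valued: continuing it around any pole returns the same value, so the difference is 0.


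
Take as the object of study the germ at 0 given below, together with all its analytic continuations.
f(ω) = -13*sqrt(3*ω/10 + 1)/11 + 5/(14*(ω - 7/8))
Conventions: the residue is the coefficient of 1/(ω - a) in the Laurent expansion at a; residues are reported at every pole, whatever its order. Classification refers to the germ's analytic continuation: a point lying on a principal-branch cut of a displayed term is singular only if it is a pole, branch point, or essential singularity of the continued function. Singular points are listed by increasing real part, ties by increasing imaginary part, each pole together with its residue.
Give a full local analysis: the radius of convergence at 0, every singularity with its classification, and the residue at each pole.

Denominator factor (ω - 7/8): pole of order 1 at 7/8, modulus 7/8.
Branch term (-13/11)*sqrt(1 - ω/(-10/3)): its argument vanishes at ω = -10/3, a square-root branch point, modulus 10/3.
The radius of convergence is the smallest modulus among the singular points: 7/8.
The branch term is analytic at 7/8 and contributes nothing to the residue; only the rational part matters.
At the order-1 pole 7/8 set g(ω) = (ω - (7/8))*(rational part) = 5/14.
Simple pole: residue = g(a) at a = 7/8, which is 5/14.
List the singular points by increasing real part (a conjugate pair: the negative imaginary part first).

Radius of convergence at 0: 7/8.
At -10/3: an algebraic (square-root) branch point.
At 7/8: a pole of order 1; residue 5/14.


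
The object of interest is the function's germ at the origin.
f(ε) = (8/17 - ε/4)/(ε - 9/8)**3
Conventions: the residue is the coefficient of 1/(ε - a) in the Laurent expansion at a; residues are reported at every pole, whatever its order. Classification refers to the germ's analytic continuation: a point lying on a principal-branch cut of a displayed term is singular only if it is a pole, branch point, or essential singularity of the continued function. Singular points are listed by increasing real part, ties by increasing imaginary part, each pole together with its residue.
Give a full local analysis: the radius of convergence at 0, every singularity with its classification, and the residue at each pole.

Denominator factor (ε - 9/8)^3: pole of order 3 at 9/8, modulus 9/8.
The radius of convergence is the smallest modulus among the singular points: 9/8.
At the order-3 pole 9/8 set g(ε) = (ε - (9/8))^3*f(ε) = 8/17 - ε/4.
Order-3 pole: residue = g''(a)/2; g''(9/8) = 0, so the residue is 0.

Radius of convergence at 0: 9/8.
At 9/8: a pole of order 3; residue 0.


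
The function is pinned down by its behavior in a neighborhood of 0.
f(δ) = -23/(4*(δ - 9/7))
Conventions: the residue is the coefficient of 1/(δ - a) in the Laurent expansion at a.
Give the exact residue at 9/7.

At the order-1 pole 9/7 set g(δ) = (δ - (9/7))*f(δ) = -23/4.
Simple pole: residue = g(a) at a = 9/7, which is -23/4.

The residue is -23/4.


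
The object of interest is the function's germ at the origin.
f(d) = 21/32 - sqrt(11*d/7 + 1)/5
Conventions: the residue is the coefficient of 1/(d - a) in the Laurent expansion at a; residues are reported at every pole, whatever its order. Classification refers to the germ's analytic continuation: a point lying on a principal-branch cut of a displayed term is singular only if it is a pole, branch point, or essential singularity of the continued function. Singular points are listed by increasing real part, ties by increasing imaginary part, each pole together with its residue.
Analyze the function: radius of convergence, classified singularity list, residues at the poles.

Radius of convergence at 0: 7/11.
At -7/11: an algebraic (square-root) branch point.

Branch term (-1/5)*sqrt(1 - d/(-7/11)): its argument vanishes at d = -7/11, a square-root branch point, modulus 7/11.
The radius of convergence is the smallest modulus among the singular points: 7/11.


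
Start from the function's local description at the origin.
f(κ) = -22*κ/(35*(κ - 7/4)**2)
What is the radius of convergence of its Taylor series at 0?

Denominator factor (κ - 7/4)^2: pole of order 2 at 7/4, modulus 7/4.
The radius of convergence is the smallest modulus among the singular points: 7/4.

The radius of convergence is 7/4.


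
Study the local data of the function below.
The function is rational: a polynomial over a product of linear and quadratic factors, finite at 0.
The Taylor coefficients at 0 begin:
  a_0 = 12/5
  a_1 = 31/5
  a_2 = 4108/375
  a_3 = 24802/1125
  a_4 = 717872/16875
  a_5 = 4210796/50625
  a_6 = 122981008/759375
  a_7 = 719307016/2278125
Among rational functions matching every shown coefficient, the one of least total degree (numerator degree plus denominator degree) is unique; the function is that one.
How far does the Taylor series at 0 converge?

The radius of convergence is -5/9 + (1/18)*sqrt(370).

No rational of total degree below 4 reproduces all 8 coefficients; solving the [2/2] Pade equations on them gives f(μ) = (4*μ**2/25 - 5*μ/2 - 2)/(μ**2 + 10*μ/9 - 5/6), whose expansion matches every shown term.
Denominator factor (μ**2 + 10*μ/9 - 5/6): discriminant 370/81, real irrational roots -5/9 + (1/18)*sqrt(370) and -5/9 - (1/18)*sqrt(370); poles of order 1, moduli -5/9 + (1/18)*sqrt(370) and 5/9 + (1/18)*sqrt(370).
The radius of convergence is the smallest modulus among the singular points: -5/9 + (1/18)*sqrt(370).


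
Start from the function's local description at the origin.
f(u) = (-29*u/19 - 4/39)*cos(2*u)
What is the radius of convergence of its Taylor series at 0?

The factor cos(2*u) is entire and contributes no finite singular point.
The polynomial part has no poles.
No finite singular points: the Taylor series at 0 converges everywhere.

The radius of convergence is infinite.


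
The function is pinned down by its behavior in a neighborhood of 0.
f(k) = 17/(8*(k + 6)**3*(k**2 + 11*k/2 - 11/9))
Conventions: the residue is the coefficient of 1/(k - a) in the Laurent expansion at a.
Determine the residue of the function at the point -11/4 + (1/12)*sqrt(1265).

The residue is -2006289/262144 + (71371287/331612160)*sqrt(1265).

The factor k**2 + 11*k/2 - 11/9 splits as (k - a)(k - a') with a = -11/4 + (1/12)*sqrt(1265), a' = -11/4 - (1/12)*sqrt(1265). At the order-1 pole a set g(k) = (k - a)*f(k) = [17/(8*(k + 6)**3)] / (k - a').
Simple pole: residue = g(a) at a = -11/4 + (1/12)*sqrt(1265), which is -2006289/262144 + (71371287/331612160)*sqrt(1265).


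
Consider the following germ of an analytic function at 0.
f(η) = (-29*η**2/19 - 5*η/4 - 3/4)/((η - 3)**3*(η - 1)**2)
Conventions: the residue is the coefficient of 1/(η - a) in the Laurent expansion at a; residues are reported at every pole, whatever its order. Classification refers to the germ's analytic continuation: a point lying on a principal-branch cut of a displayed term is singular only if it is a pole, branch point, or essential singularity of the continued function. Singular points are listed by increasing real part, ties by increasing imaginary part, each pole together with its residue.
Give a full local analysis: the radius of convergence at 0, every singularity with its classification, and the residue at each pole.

Denominator factor (η - 3)^3: pole of order 3 at 3, modulus 3.
Denominator factor (η - 1)^2: pole of order 2 at 1, modulus 1.
The radius of convergence is the smallest modulus among the singular points: 1.
At the order-2 pole 1 set g(η) = (η - (1))^2*f(η) = (-29*η**2/19 - 5*η/4 - 3/4)/(η - 3)**3.
Order-2 pole: residue = g'(a); g'(1) = 729/608, so the residue is 729/608.
At the order-3 pole 3 set g(η) = (η - (3))^3*f(η) = (-29*η**2/19 - 5*η/4 - 3/4)/(η - 1)**2.
Order-3 pole: residue = g''(a)/2; g''(3) = -729/304, so the residue is -729/608.
List the singular points by increasing real part (a conjugate pair: the negative imaginary part first).

Radius of convergence at 0: 1.
At 1: a pole of order 2; residue 729/608.
At 3: a pole of order 3; residue -729/608.


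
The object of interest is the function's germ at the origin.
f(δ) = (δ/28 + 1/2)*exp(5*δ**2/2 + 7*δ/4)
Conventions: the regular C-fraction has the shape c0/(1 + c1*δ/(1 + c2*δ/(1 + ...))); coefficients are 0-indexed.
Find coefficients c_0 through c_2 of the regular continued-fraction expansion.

Taylor coefficients (expand at 0): a_0 = 1/2, a_1 = 51/56, a_2 = 133/64.
c0 = a_0 = 1/2. Peel one level at a time: if S = 1 + c*δ/S' with S'(0) = 1, then c is the δ-coefficient of S and S' = c*δ/(S - 1).
S_1 = c0/f = 1 + (-51/28)*δ + (-1315/1568)*δ^2 + ...; c1 = -51/28.
S_2 = c1*δ/(S_1 - 1) = 1 + (-1315/2856)*δ + ...; c2 = -1315/2856.

The regular C-fraction coefficients are [1/2, -51/28, -1315/2856].


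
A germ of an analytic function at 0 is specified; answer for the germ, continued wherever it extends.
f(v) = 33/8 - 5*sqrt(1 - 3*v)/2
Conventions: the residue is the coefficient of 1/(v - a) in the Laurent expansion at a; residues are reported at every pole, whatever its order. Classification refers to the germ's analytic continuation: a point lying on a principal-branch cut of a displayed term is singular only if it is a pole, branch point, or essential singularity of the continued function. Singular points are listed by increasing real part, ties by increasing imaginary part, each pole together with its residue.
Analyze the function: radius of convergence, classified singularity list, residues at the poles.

Radius of convergence at 0: 1/3.
At 1/3: an algebraic (square-root) branch point.

Branch term (-5/2)*sqrt(1 - v/(1/3)): its argument vanishes at v = 1/3, a square-root branch point, modulus 1/3.
The radius of convergence is the smallest modulus among the singular points: 1/3.


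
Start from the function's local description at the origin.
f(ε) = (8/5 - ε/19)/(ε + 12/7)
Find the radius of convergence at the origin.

Denominator factor (ε + 12/7): pole of order 1 at -12/7, modulus 12/7.
The radius of convergence is the smallest modulus among the singular points: 12/7.

The radius of convergence is 12/7.


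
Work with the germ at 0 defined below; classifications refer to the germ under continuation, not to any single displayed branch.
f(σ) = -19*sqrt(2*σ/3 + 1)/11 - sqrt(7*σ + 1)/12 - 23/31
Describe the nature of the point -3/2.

The point is an algebraic (square-root) branch point.

The term (-19/11)*sqrt(1 - σ/(-3/2)) has argument 1 - -3/2/(-3/2) = 0 at -3/2: a square-root (algebraic, two-sheeted) branch point; the remaining terms are analytic or single-valued there.


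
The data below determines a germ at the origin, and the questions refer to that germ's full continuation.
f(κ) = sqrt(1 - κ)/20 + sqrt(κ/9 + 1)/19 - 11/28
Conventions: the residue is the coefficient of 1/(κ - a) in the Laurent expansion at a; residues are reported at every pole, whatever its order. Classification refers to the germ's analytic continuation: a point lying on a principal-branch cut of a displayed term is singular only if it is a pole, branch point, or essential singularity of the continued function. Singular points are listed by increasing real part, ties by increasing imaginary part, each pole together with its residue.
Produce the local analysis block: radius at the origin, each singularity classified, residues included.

Radius of convergence at 0: 1.
At -9: an algebraic (square-root) branch point.
At 1: an algebraic (square-root) branch point.

Branch term (1/19)*sqrt(1 - κ/(-9)): its argument vanishes at κ = -9, a square-root branch point, modulus 9.
Branch term (1/20)*sqrt(1 - κ/(1)): its argument vanishes at κ = 1, a square-root branch point, modulus 1.
The radius of convergence is the smallest modulus among the singular points: 1.
List the singular points by increasing real part (a conjugate pair: the negative imaginary part first).


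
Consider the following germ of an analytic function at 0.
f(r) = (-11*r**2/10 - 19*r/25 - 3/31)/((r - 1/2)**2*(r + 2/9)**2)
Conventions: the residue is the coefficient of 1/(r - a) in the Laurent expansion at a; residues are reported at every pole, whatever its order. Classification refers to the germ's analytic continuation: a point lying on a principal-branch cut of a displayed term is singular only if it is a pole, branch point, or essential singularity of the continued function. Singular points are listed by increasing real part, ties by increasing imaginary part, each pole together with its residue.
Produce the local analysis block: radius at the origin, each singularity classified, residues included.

Denominator factor (r + 2/9)^2: pole of order 2 at -2/9, modulus 2/9.
Denominator factor (r - 1/2)^2: pole of order 2 at 1/2, modulus 1/2.
The radius of convergence is the smallest modulus among the singular points: 2/9.
At the order-2 pole -2/9 set g(r) = (r - (-2/9))^2*f(r) = (-11*r**2/10 - 19*r/25 - 3/31)/(r - 1/2)**2.
Order-2 pole: residue = g'(a); g'(-2/9) = -144828/340535, so the residue is -144828/340535.
At the order-2 pole 1/2 set g(r) = (r - (1/2))^2*f(r) = (-11*r**2/10 - 19*r/25 - 3/31)/(r + 2/9)**2.
Order-2 pole: residue = g'(a); g'(1/2) = 144828/340535, so the residue is 144828/340535.
List the singular points by increasing real part (a conjugate pair: the negative imaginary part first).

Radius of convergence at 0: 2/9.
At -2/9: a pole of order 2; residue -144828/340535.
At 1/2: a pole of order 2; residue 144828/340535.


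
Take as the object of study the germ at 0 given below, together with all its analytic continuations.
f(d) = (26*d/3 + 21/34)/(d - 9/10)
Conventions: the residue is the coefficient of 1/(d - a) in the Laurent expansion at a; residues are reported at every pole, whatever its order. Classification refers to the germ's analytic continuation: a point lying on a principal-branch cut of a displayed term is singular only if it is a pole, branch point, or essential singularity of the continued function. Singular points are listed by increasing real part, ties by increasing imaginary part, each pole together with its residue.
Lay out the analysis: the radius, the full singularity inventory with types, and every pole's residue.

Denominator factor (d - 9/10): pole of order 1 at 9/10, modulus 9/10.
The radius of convergence is the smallest modulus among the singular points: 9/10.
At the order-1 pole 9/10 set g(d) = (d - (9/10))*f(d) = 26*d/3 + 21/34.
Simple pole: residue = g(a) at a = 9/10, which is 1431/170.

Radius of convergence at 0: 9/10.
At 9/10: a pole of order 1; residue 1431/170.


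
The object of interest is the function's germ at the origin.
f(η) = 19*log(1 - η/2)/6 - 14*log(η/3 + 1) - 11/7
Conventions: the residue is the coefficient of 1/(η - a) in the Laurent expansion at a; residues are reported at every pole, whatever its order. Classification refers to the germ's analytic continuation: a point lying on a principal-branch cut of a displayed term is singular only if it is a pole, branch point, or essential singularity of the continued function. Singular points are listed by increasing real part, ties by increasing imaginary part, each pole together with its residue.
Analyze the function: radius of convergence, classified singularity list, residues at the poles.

Branch term (-14)*log(1 - η/(-3)): its argument vanishes at η = -3, a logarithmic branch point, modulus 3.
Branch term (19/6)*log(1 - η/(2)): its argument vanishes at η = 2, a logarithmic branch point, modulus 2.
The radius of convergence is the smallest modulus among the singular points: 2.
List the singular points by increasing real part (a conjugate pair: the negative imaginary part first).

Radius of convergence at 0: 2.
At -3: a logarithmic branch point.
At 2: a logarithmic branch point.


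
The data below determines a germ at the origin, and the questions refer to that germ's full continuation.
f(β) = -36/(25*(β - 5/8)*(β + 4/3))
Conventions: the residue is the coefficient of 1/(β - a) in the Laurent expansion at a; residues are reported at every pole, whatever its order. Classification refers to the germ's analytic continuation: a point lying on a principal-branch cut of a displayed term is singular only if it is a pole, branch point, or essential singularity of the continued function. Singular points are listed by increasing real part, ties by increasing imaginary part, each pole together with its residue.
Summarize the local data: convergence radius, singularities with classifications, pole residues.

Radius of convergence at 0: 5/8.
At -4/3: a pole of order 1; residue 864/1175.
At 5/8: a pole of order 1; residue -864/1175.

Denominator factor (β + 4/3): pole of order 1 at -4/3, modulus 4/3.
Denominator factor (β - 5/8): pole of order 1 at 5/8, modulus 5/8.
The radius of convergence is the smallest modulus among the singular points: 5/8.
At the order-1 pole -4/3 set g(β) = (β - (-4/3))*f(β) = -36/(25*(β - 5/8)).
Simple pole: residue = g(a) at a = -4/3, which is 864/1175.
At the order-1 pole 5/8 set g(β) = (β - (5/8))*f(β) = -36/(25*(β + 4/3)).
Simple pole: residue = g(a) at a = 5/8, which is -864/1175.
List the singular points by increasing real part (a conjugate pair: the negative imaginary part first).


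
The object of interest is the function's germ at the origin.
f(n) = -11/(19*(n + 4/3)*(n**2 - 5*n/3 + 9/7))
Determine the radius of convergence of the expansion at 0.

Denominator factor (n + 4/3): pole of order 1 at -4/3, modulus 4/3.
Denominator factor (n**2 - 5*n/3 + 9/7): discriminant -149/63, complex-conjugate roots (5/6) + ((1/42)*sqrt(1043))*i and (5/6) - ((1/42)*sqrt(1043))*i; poles of order 1, moduli (3/7)*sqrt(7) and (3/7)*sqrt(7).
The radius of convergence is the smallest modulus among the singular points: (3/7)*sqrt(7).

The radius of convergence is (3/7)*sqrt(7).


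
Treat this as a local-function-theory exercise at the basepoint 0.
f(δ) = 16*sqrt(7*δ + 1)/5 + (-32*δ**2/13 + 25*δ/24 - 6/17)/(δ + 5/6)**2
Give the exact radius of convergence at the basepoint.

The radius of convergence is 1/7.

Denominator factor (δ + 5/6)^2: pole of order 2 at -5/6, modulus 5/6.
Branch term (16/5)*sqrt(1 - δ/(-1/7)): its argument vanishes at δ = -1/7, a square-root branch point, modulus 1/7.
The radius of convergence is the smallest modulus among the singular points: 1/7.


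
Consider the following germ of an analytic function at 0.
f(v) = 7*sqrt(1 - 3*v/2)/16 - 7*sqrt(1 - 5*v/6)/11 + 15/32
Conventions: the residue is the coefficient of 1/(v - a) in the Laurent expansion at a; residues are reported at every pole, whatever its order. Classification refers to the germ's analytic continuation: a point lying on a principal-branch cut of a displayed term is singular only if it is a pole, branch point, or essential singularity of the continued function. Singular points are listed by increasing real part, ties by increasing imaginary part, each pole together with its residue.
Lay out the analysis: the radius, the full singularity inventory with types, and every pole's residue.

Radius of convergence at 0: 2/3.
At 2/3: an algebraic (square-root) branch point.
At 6/5: an algebraic (square-root) branch point.

Branch term (-7/11)*sqrt(1 - v/(6/5)): its argument vanishes at v = 6/5, a square-root branch point, modulus 6/5.
Branch term (7/16)*sqrt(1 - v/(2/3)): its argument vanishes at v = 2/3, a square-root branch point, modulus 2/3.
The radius of convergence is the smallest modulus among the singular points: 2/3.
List the singular points by increasing real part (a conjugate pair: the negative imaginary part first).


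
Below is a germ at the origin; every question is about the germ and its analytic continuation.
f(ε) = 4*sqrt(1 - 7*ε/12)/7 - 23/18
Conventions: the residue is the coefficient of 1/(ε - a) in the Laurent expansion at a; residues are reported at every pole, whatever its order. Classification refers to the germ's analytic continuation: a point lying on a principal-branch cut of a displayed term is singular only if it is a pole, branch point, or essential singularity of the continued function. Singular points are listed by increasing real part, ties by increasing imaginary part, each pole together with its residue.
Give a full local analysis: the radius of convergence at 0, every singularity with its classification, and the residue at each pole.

Radius of convergence at 0: 12/7.
At 12/7: an algebraic (square-root) branch point.

Branch term (4/7)*sqrt(1 - ε/(12/7)): its argument vanishes at ε = 12/7, a square-root branch point, modulus 12/7.
The radius of convergence is the smallest modulus among the singular points: 12/7.


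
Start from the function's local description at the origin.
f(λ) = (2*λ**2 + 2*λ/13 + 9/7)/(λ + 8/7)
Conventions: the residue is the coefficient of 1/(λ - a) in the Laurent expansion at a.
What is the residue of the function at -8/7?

At the order-1 pole -8/7 set g(λ) = (λ - (-8/7))*f(λ) = 2*λ**2 + 2*λ/13 + 9/7.
Simple pole: residue = g(a) at a = -8/7, which is 2371/637.

The residue is 2371/637.


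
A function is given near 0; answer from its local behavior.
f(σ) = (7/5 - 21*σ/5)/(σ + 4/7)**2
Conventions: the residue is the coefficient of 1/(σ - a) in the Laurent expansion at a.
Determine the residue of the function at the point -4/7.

At the order-2 pole -4/7 set g(σ) = (σ - (-4/7))^2*f(σ) = 7/5 - 21*σ/5.
Order-2 pole: residue = g'(a); g'(-4/7) = -21/5, so the residue is -21/5.

The residue is -21/5.


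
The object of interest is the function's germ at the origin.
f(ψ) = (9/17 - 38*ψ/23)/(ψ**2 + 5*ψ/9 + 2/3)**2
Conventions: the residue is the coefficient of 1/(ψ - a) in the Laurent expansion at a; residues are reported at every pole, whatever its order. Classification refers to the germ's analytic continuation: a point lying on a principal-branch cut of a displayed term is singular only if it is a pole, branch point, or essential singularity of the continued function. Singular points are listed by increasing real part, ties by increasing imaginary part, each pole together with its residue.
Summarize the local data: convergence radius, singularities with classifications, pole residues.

Denominator factor (ψ**2 + 5*ψ/9 + 2/3)^2: discriminant -191/81, complex-conjugate roots (-5/18) + ((1/18)*sqrt(191))*i and (-5/18) - ((1/18)*sqrt(191))*i; poles of order 2, moduli (1/3)*sqrt(6) and (1/3)*sqrt(6).
The radius of convergence is the smallest modulus among the singular points: (1/3)*sqrt(6).
The factor ψ**2 + 5*ψ/9 + 2/3 splits as (ψ - a)(ψ - a') with a = (-5/18) - ((1/18)*sqrt(191))*i, a' = (-5/18) + ((1/18)*sqrt(191))*i. At the order-2 pole a set g(ψ) = (ψ - a)^2*f(ψ) = [9/17 - 38*ψ/23] / (ψ - a')^2.
Order-2 pole: residue = g'(a); g'((-5/18) - ((1/18)*sqrt(191))*i) = ((563436/14264071)*sqrt(191))*i, so the residue is ((563436/14264071)*sqrt(191))*i.
The factor ψ**2 + 5*ψ/9 + 2/3 splits as (ψ - a)(ψ - a') with a = (-5/18) + ((1/18)*sqrt(191))*i, a' = (-5/18) - ((1/18)*sqrt(191))*i. At the order-2 pole a set g(ψ) = (ψ - a)^2*f(ψ) = [9/17 - 38*ψ/23] / (ψ - a')^2.
Order-2 pole: residue = g'(a); g'((-5/18) + ((1/18)*sqrt(191))*i) = -((563436/14264071)*sqrt(191))*i, so the residue is -((563436/14264071)*sqrt(191))*i.
List the singular points by increasing real part (a conjugate pair: the negative imaginary part first).

Radius of convergence at 0: (1/3)*sqrt(6).
At (-5/18) - ((1/18)*sqrt(191))*i: a pole of order 2; residue ((563436/14264071)*sqrt(191))*i.
At (-5/18) + ((1/18)*sqrt(191))*i: a pole of order 2; residue -((563436/14264071)*sqrt(191))*i.


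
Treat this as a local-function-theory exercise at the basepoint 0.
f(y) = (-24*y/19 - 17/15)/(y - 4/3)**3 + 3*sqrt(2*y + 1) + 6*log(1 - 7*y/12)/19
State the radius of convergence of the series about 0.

Denominator factor (y - 4/3)^3: pole of order 3 at 4/3, modulus 4/3.
Branch term (6/19)*log(1 - y/(12/7)): its argument vanishes at y = 12/7, a logarithmic branch point, modulus 12/7.
Branch term (3)*sqrt(1 - y/(-1/2)): its argument vanishes at y = -1/2, a square-root branch point, modulus 1/2.
The radius of convergence is the smallest modulus among the singular points: 1/2.

The radius of convergence is 1/2.


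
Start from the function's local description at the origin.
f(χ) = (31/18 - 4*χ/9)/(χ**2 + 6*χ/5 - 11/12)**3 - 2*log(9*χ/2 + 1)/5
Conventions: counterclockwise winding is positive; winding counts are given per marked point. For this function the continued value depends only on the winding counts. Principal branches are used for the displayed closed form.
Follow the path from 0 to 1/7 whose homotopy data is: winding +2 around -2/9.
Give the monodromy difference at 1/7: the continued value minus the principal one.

Continued minus principal equals -(8/5)*pi*i.

The rational part is single-valued and drops out of the difference; each branch term changes only by its own monodromy.
(-2/5)*log(1 - χ/(-2/9)): each positive loop around -2/9 adds 2*pi*i to the log, so winding +2 contributes (-2/5)*(2)*2*pi*i = -(8/5)*pi*i.
Summing the contributions at χ = 1/7 gives -(8/5)*pi*i.
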